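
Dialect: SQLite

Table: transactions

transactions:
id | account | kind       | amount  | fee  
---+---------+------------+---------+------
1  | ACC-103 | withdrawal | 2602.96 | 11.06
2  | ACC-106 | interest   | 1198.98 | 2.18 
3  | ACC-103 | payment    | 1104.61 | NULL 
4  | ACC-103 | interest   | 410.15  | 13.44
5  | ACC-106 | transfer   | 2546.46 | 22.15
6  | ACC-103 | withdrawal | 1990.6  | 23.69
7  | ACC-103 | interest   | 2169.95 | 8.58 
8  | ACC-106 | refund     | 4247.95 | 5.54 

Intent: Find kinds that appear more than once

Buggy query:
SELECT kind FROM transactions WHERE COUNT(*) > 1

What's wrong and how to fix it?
Bug: COUNT(*) is an aggregate and cannot be used in WHERE

Fix: GROUP BY kind, then filter groups with HAVING COUNT(*) > 1

Corrected query:
SELECT kind FROM transactions GROUP BY kind HAVING COUNT(*) > 1

Result:
kind      
----------
interest  
withdrawal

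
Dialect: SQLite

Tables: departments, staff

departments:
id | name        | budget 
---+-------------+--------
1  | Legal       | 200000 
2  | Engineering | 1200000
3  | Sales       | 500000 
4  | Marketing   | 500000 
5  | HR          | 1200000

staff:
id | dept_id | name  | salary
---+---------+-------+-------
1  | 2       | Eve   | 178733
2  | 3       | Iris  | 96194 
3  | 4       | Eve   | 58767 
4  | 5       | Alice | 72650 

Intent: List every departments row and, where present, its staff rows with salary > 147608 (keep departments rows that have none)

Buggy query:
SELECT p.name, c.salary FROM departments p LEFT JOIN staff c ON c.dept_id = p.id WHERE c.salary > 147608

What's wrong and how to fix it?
Bug: Filtering c.salary in WHERE discards the NULL rows produced by LEFT JOIN, turning it into an inner join

Fix: Move the right-table condition into the ON clause so unmatched parents are kept

Corrected query:
SELECT p.name, c.salary FROM departments p LEFT JOIN staff c ON c.dept_id = p.id AND c.salary > 147608

Result:
name        | salary
------------+-------
Legal       | NULL  
Engineering | 178733
Sales       | NULL  
Marketing   | NULL  
HR          | NULL  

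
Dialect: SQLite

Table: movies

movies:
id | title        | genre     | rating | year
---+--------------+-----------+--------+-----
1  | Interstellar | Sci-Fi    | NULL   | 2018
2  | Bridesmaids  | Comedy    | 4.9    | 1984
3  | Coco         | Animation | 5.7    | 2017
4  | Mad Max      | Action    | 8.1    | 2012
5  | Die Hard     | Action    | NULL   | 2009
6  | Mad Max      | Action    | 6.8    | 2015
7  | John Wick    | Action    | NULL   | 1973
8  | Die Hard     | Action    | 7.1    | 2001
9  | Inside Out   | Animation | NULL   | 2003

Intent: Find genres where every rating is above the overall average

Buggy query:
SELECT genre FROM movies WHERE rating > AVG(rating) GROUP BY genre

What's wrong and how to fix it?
Bug: WHERE evaluates per row before aggregation, so AVG() is unavailable

Fix: Use a subquery for AVG and a HAVING MIN(...) filter so the condition holds for every row in the group

Corrected query:
SELECT genre FROM movies GROUP BY genre HAVING MIN(rating) > (SELECT AVG(rating) FROM movies)

Result:
genre 
------
Action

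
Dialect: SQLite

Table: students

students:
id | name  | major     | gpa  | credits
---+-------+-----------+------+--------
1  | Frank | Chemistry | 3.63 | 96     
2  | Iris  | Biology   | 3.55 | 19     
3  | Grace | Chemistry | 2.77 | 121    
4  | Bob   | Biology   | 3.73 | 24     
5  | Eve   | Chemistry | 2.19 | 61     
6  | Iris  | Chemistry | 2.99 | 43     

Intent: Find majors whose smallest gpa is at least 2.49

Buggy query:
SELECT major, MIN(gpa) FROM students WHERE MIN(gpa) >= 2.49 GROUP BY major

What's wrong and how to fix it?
Bug: MIN() in WHERE is a misuse of aggregate

Fix: Use HAVING for the per-group MIN condition

Corrected query:
SELECT major, MIN(gpa) FROM students GROUP BY major HAVING MIN(gpa) >= 2.49

Result:
major   | MIN(gpa)
--------+---------
Biology | 3.55    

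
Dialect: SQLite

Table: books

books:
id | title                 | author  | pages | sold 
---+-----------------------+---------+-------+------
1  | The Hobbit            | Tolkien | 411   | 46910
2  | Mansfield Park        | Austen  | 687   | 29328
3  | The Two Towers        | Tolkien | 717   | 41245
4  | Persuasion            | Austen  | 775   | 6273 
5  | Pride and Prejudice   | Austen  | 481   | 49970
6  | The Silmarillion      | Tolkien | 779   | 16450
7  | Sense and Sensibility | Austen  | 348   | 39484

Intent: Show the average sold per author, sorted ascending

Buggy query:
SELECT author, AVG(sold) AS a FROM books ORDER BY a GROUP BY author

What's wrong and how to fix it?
Bug: ORDER BY appears before GROUP BY; SQL clause order requires GROUP BY first

Fix: Move ORDER BY to the end, after GROUP BY

Corrected query:
SELECT author, AVG(sold) AS a FROM books GROUP BY author ORDER BY a

Result:
author  | a           
--------+-------------
Austen  | 31263.75    
Tolkien | 34868.333333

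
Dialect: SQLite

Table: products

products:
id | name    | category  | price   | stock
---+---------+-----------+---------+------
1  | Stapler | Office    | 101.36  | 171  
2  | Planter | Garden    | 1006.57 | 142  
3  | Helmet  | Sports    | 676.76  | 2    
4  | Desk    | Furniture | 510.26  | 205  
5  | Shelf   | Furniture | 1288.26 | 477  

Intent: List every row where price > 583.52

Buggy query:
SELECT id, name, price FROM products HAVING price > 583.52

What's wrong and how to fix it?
Bug: This is a non-aggregate query (no GROUP BY, no aggregates), so in SQLite the HAVING clause is invalid here; a row-level condition belongs in WHERE

Fix: Replace HAVING with WHERE since the condition applies to individual rows

Corrected query:
SELECT id, name, price FROM products WHERE price > 583.52

Result:
id | name    | price  
---+---------+--------
2  | Planter | 1006.57
3  | Helmet  | 676.76 
5  | Shelf   | 1288.26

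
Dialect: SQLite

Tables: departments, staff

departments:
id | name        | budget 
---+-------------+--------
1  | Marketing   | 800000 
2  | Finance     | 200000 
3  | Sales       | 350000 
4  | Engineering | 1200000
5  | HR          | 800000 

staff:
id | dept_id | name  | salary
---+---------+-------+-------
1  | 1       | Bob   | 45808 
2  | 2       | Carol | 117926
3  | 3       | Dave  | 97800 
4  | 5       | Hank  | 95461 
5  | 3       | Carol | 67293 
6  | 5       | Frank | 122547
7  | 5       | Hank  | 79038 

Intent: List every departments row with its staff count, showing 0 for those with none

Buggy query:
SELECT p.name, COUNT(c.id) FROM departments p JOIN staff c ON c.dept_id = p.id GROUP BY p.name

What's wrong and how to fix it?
Bug: INNER JOIN drops departments rows that have no matching staff rows

Fix: Use LEFT JOIN so parents without children still appear (COUNT(c.id) gives 0)

Corrected query:
SELECT p.name, COUNT(c.id) FROM departments p LEFT JOIN staff c ON c.dept_id = p.id GROUP BY p.name

Result:
name        | COUNT(c.id)
------------+------------
Engineering | 0          
Finance     | 1          
HR          | 3          
Marketing   | 1          
Sales       | 2          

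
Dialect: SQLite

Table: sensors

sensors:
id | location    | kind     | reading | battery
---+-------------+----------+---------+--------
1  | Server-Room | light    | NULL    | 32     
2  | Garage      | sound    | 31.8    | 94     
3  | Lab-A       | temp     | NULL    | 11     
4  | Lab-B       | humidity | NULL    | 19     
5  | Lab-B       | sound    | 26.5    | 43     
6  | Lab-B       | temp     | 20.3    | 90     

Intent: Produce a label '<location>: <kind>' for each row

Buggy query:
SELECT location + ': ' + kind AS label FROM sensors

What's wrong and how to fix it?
Bug: '+' is numeric addition; on text columns SQLite converts them to 0 instead of concatenating

Fix: Use the || operator for string concatenation

Corrected query:
SELECT location || ': ' || kind AS label FROM sensors

Result:
label             
------------------
Server-Room: light
Garage: sound     
Lab-A: temp       
Lab-B: humidity   
Lab-B: sound      
Lab-B: temp       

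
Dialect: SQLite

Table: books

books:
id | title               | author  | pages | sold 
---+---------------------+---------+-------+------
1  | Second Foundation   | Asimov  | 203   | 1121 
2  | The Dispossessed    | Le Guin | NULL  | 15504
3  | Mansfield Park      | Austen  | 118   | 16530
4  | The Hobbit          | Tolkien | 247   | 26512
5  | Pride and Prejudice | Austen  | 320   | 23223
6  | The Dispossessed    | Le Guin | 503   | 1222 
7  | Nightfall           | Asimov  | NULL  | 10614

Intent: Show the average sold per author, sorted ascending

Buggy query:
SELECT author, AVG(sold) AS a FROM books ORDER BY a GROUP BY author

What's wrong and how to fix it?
Bug: GROUP BY must precede ORDER BY

Fix: Move ORDER BY to the end, after GROUP BY

Corrected query:
SELECT author, AVG(sold) AS a FROM books GROUP BY author ORDER BY a

Result:
author  | a      
--------+--------
Asimov  | 5867.5 
Le Guin | 8363   
Austen  | 19876.5
Tolkien | 26512  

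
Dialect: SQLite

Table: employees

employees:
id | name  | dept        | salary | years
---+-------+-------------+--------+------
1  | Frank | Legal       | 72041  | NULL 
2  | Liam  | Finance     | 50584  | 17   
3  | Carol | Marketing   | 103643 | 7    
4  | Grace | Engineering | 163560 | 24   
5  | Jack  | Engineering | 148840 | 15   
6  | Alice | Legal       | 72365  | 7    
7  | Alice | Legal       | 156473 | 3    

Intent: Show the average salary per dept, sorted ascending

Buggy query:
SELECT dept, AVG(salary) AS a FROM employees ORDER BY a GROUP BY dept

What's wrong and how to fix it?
Bug: ORDER BY appears before GROUP BY; SQL clause order requires GROUP BY first

Fix: Reorder: SELECT … FROM … GROUP BY … ORDER BY …

Corrected query:
SELECT dept, AVG(salary) AS a FROM employees GROUP BY dept ORDER BY a

Result:
dept        | a     
------------+-------
Finance     | 50584 
Legal       | 100293
Marketing   | 103643
Engineering | 156200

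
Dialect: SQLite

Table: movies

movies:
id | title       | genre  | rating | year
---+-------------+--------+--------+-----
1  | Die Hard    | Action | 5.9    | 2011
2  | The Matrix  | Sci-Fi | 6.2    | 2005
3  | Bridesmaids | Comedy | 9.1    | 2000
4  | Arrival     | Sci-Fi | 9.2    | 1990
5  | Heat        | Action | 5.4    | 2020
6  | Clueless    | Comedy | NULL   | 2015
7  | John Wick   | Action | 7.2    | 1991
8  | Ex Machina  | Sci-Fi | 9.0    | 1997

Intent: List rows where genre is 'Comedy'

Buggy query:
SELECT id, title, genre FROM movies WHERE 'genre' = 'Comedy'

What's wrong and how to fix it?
Bug: 'genre' in single quotes is a string literal, not the column; the comparison is literal-vs-literal and never true

Fix: Reference the column as genre without single quotes

Corrected query:
SELECT id, title, genre FROM movies WHERE genre = 'Comedy'

Result:
id | title       | genre 
---+-------------+-------
3  | Bridesmaids | Comedy
6  | Clueless    | Comedy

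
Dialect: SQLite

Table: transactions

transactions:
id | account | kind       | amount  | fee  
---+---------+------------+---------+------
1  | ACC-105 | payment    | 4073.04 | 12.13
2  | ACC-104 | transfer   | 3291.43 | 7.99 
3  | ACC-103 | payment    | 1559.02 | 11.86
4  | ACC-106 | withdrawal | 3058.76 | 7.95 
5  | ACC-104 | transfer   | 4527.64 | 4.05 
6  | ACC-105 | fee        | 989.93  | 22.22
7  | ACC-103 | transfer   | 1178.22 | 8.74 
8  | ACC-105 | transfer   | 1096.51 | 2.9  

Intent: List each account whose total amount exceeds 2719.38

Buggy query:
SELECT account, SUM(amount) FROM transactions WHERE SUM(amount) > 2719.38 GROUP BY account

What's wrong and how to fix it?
Bug: SUM(amount) is an aggregate, but WHERE filters rows before aggregation

Fix: Move the aggregate condition to a HAVING clause

Corrected query:
SELECT account, SUM(amount) FROM transactions GROUP BY account HAVING SUM(amount) > 2719.38

Result:
account | SUM(amount)
--------+------------
ACC-103 | 2737.24    
ACC-104 | 7819.07    
ACC-105 | 6159.48    
ACC-106 | 3058.76    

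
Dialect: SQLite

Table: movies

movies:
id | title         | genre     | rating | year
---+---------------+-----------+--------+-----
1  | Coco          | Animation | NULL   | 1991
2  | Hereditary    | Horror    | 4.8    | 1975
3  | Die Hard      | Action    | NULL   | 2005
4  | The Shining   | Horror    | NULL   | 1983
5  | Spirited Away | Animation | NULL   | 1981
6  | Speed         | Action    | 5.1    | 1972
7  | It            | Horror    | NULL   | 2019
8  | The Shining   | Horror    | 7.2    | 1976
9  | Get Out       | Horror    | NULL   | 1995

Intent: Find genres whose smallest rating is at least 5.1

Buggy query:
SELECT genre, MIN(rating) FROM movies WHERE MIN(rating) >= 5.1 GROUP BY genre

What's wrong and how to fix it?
Bug: MIN() in WHERE is a misuse of aggregate

Fix: Use HAVING for the per-group MIN condition

Corrected query:
SELECT genre, MIN(rating) FROM movies GROUP BY genre HAVING MIN(rating) >= 5.1

Result:
genre  | MIN(rating)
-------+------------
Action | 5.1        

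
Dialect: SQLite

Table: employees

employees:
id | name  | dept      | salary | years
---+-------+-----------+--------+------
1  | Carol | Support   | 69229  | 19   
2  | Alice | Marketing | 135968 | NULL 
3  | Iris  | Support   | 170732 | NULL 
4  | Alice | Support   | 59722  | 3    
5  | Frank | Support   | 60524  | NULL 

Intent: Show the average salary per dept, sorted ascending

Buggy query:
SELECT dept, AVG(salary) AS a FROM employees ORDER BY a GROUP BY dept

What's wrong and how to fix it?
Bug: GROUP BY must precede ORDER BY

Fix: Move ORDER BY to the end, after GROUP BY

Corrected query:
SELECT dept, AVG(salary) AS a FROM employees GROUP BY dept ORDER BY a

Result:
dept      | a       
----------+---------
Support   | 90051.75
Marketing | 135968  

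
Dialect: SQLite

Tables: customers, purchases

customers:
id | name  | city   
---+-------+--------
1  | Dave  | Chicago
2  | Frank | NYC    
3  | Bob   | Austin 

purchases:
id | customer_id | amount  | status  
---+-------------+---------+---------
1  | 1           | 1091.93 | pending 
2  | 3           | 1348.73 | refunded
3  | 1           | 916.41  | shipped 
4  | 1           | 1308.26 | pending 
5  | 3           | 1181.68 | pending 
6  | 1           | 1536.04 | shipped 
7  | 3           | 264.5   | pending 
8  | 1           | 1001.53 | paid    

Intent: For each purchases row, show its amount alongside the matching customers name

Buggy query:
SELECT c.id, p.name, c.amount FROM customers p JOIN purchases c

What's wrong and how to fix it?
Bug: Missing join condition: each purchases row is matched to all customers rows instead of just its own

Fix: Add ON c.customer_id = p.id to the JOIN

Corrected query:
SELECT c.id, p.name, c.amount FROM customers p JOIN purchases c ON c.customer_id = p.id

Result:
id | name | amount 
---+------+--------
1  | Dave | 1091.93
2  | Bob  | 1348.73
3  | Dave | 916.41 
4  | Dave | 1308.26
5  | Bob  | 1181.68
6  | Dave | 1536.04
7  | Bob  | 264.5  
8  | Dave | 1001.53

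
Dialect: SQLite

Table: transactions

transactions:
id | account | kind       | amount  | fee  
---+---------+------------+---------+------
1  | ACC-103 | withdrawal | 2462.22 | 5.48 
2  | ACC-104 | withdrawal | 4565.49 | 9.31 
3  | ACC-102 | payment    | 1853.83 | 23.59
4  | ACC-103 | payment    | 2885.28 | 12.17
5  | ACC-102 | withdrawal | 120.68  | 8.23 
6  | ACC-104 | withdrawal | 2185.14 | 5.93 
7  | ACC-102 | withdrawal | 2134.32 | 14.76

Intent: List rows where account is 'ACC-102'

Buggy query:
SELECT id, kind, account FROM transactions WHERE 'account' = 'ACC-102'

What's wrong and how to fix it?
Bug: Single quotes denote string literals in SQL; the column name is being compared as a constant string

Fix: Remove the quotes around the column name (or use double quotes for an identifier)

Corrected query:
SELECT id, kind, account FROM transactions WHERE account = 'ACC-102'

Result:
id | kind       | account
---+------------+--------
3  | payment    | ACC-102
5  | withdrawal | ACC-102
7  | withdrawal | ACC-102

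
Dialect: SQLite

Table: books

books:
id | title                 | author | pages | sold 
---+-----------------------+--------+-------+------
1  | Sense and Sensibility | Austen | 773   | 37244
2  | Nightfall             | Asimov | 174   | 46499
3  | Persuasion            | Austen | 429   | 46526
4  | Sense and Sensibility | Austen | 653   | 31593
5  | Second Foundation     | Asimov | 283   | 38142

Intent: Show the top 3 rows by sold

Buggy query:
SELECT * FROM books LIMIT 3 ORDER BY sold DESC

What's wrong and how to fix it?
Bug: LIMIT must come after ORDER BY

Fix: Sort with ORDER BY, then apply LIMIT

Corrected query:
SELECT * FROM books ORDER BY sold DESC LIMIT 3

Result:
id | title             | author | pages | sold 
---+-------------------+--------+-------+------
3  | Persuasion        | Austen | 429   | 46526
2  | Nightfall         | Asimov | 174   | 46499
5  | Second Foundation | Asimov | 283   | 38142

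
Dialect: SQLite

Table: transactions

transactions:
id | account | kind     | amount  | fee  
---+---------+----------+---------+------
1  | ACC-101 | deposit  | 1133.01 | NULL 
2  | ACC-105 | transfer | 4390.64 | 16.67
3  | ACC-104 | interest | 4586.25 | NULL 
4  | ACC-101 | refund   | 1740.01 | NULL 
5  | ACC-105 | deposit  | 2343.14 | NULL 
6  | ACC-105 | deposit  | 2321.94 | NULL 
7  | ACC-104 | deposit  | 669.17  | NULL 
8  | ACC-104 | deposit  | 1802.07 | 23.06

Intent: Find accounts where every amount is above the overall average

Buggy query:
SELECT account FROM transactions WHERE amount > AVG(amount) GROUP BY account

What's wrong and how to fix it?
Bug: AVG() is an aggregate; it can't sit directly in WHERE

Fix: Compute the overall average in a scalar subquery and compare each group's MIN against it in HAVING

Corrected query:
SELECT account FROM transactions GROUP BY account HAVING MIN(amount) > (SELECT AVG(amount) FROM transactions)

Result:
(no rows)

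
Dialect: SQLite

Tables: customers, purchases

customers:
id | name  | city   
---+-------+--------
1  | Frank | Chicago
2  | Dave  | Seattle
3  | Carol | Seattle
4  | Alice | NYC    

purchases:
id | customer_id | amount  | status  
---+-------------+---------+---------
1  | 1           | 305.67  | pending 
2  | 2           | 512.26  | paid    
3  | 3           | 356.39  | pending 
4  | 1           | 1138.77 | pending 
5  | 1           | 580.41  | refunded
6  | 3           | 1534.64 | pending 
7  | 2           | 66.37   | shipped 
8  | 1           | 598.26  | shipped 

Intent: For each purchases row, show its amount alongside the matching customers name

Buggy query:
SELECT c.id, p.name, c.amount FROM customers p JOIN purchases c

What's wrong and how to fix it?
Bug: JOIN with no ON clause produces a cartesian product; every purchases row pairs with every customers row

Fix: Add ON c.customer_id = p.id to the JOIN

Corrected query:
SELECT c.id, p.name, c.amount FROM customers p JOIN purchases c ON c.customer_id = p.id

Result:
id | name  | amount 
---+-------+--------
1  | Frank | 305.67 
2  | Dave  | 512.26 
3  | Carol | 356.39 
4  | Frank | 1138.77
5  | Frank | 580.41 
6  | Carol | 1534.64
7  | Dave  | 66.37  
8  | Frank | 598.26 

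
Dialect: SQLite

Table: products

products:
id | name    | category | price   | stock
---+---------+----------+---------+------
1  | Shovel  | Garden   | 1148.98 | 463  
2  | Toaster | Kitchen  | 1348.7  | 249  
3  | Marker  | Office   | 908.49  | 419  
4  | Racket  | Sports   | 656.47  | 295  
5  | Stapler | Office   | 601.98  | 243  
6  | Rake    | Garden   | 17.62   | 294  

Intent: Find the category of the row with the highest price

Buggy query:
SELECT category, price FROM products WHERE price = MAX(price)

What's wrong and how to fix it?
Bug: MAX(price) is an aggregate and cannot be used directly in WHERE

Fix: Wrap MAX in a scalar subquery so WHERE compares against a single value

Corrected query:
SELECT category, price FROM products WHERE price = (SELECT MAX(price) FROM products)

Result:
category | price 
---------+-------
Kitchen  | 1348.7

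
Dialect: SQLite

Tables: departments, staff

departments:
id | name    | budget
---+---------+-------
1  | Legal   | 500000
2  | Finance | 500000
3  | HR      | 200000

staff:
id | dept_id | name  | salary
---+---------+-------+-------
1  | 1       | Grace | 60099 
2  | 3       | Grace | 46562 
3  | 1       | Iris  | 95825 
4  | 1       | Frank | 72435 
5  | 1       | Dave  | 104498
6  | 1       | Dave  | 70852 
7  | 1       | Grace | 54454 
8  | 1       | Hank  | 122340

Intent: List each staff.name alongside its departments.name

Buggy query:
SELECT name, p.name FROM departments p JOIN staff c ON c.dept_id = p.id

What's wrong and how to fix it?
Bug: Both tables have a 'name' column; the unqualified reference is ambiguous

Fix: Qualify the column with its table alias (c.name)

Corrected query:
SELECT c.name, p.name FROM departments p JOIN staff c ON c.dept_id = p.id

Result:
name  | name 
------+------
Grace | Legal
Grace | HR   
Iris  | Legal
Frank | Legal
Dave  | Legal
Dave  | Legal
Grace | Legal
Hank  | Legal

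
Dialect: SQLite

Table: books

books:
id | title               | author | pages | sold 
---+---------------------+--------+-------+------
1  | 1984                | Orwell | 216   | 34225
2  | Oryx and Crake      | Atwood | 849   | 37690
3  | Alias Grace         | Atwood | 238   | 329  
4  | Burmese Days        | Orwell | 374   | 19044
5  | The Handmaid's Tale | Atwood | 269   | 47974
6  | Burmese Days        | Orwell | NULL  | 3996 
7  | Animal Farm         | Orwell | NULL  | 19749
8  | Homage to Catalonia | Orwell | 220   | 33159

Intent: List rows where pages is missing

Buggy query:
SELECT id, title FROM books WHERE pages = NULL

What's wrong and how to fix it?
Bug: '= NULL' is always unknown in SQL three-valued logic, so no rows match

Fix: Replace '= NULL' with 'IS NULL'

Corrected query:
SELECT id, title FROM books WHERE pages IS NULL

Result:
id | title       
---+-------------
6  | Burmese Days
7  | Animal Farm 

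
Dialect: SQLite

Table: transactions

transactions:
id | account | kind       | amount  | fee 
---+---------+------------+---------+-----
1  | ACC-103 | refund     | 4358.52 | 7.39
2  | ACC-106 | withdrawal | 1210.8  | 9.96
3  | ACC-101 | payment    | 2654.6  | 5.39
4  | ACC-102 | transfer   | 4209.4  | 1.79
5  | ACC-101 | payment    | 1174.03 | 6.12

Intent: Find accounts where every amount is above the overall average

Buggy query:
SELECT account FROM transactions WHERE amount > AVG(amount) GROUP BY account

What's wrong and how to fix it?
Bug: AVG() is an aggregate; it can't sit directly in WHERE

Fix: Compute the overall average in a scalar subquery and compare each group's MIN against it in HAVING

Corrected query:
SELECT account FROM transactions GROUP BY account HAVING MIN(amount) > (SELECT AVG(amount) FROM transactions)

Result:
account
-------
ACC-102
ACC-103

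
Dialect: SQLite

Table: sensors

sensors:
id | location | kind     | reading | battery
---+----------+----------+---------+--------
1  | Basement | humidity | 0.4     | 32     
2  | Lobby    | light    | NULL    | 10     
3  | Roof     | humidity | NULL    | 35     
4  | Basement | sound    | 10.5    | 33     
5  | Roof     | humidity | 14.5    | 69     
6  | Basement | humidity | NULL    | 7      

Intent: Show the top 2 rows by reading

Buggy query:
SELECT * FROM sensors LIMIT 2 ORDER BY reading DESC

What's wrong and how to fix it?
Bug: LIMIT must come after ORDER BY

Fix: Sort with ORDER BY, then apply LIMIT

Corrected query:
SELECT * FROM sensors ORDER BY reading DESC LIMIT 2

Result:
id | location | kind     | reading | battery
---+----------+----------+---------+--------
5  | Roof     | humidity | 14.5    | 69     
4  | Basement | sound    | 10.5    | 33     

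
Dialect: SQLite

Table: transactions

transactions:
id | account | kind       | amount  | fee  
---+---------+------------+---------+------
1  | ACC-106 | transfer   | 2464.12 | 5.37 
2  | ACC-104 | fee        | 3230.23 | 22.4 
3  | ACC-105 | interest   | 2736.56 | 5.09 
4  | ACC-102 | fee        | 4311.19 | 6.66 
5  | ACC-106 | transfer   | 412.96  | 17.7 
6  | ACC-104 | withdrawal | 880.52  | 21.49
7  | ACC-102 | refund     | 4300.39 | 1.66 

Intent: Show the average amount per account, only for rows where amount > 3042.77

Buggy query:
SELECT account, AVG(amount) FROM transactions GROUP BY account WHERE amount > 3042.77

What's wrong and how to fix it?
Bug: Row-level WHERE must come before GROUP BY in the clause order

Fix: Move the WHERE clause before GROUP BY

Corrected query:
SELECT account, AVG(amount) FROM transactions WHERE amount > 3042.77 GROUP BY account

Result:
account | AVG(amount)
--------+------------
ACC-102 | 4305.79    
ACC-104 | 3230.23    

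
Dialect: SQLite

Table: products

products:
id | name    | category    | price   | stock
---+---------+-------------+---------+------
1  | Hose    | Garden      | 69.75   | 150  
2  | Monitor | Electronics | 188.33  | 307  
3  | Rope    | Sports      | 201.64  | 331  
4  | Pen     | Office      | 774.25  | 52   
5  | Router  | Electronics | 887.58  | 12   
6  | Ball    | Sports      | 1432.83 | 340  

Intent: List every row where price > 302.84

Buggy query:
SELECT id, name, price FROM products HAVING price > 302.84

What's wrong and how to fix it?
Bug: HAVING filters the output of aggregation, but this query has no GROUP BY and no aggregate functions, so SQLite rejects it (HAVING clause on a non-aggregate query); the condition here is per row

Fix: Use WHERE for row-level filtering

Corrected query:
SELECT id, name, price FROM products WHERE price > 302.84

Result:
id | name   | price  
---+--------+--------
4  | Pen    | 774.25 
5  | Router | 887.58 
6  | Ball   | 1432.83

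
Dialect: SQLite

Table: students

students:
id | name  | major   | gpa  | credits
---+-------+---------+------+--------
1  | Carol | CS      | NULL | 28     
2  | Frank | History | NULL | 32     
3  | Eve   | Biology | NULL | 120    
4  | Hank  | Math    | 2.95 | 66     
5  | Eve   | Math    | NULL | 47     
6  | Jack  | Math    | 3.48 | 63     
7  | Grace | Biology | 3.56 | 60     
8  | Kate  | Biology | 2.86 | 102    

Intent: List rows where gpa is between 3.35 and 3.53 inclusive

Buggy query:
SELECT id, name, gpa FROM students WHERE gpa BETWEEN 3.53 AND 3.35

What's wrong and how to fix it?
Bug: The bounds are reversed; BETWEEN a AND b requires a <= b to match anything

Fix: Write BETWEEN 3.35 AND 3.53

Corrected query:
SELECT id, name, gpa FROM students WHERE gpa BETWEEN 3.35 AND 3.53

Result:
id | name | gpa 
---+------+-----
6  | Jack | 3.48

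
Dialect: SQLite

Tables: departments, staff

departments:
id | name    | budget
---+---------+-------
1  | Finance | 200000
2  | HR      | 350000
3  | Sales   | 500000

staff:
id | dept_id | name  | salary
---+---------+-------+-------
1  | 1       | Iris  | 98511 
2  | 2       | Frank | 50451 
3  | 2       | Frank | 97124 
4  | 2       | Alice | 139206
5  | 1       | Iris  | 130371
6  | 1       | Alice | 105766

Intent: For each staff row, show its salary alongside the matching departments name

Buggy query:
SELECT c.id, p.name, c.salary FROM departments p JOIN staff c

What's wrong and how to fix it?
Bug: JOIN with no ON clause produces a cartesian product; every staff row pairs with every departments row

Fix: Add ON c.dept_id = p.id to the JOIN

Corrected query:
SELECT c.id, p.name, c.salary FROM departments p JOIN staff c ON c.dept_id = p.id

Result:
id | name    | salary
---+---------+-------
1  | Finance | 98511 
2  | HR      | 50451 
3  | HR      | 97124 
4  | HR      | 139206
5  | Finance | 130371
6  | Finance | 105766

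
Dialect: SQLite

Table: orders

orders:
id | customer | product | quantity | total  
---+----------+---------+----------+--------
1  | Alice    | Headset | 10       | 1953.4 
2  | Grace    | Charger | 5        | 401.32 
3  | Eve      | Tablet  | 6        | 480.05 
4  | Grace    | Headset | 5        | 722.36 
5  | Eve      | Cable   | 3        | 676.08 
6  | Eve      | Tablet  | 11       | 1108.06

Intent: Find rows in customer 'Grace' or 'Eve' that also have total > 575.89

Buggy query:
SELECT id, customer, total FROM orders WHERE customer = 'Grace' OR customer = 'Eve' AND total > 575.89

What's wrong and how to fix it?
Bug: Without parentheses, AND is evaluated before OR, so the total filter only applies to the 'Eve' branch

Fix: Group the OR with parentheses (or use IN), then AND the threshold

Corrected query:
SELECT id, customer, total FROM orders WHERE (customer = 'Grace' OR customer = 'Eve') AND total > 575.89

Result:
id | customer | total  
---+----------+--------
4  | Grace    | 722.36 
5  | Eve      | 676.08 
6  | Eve      | 1108.06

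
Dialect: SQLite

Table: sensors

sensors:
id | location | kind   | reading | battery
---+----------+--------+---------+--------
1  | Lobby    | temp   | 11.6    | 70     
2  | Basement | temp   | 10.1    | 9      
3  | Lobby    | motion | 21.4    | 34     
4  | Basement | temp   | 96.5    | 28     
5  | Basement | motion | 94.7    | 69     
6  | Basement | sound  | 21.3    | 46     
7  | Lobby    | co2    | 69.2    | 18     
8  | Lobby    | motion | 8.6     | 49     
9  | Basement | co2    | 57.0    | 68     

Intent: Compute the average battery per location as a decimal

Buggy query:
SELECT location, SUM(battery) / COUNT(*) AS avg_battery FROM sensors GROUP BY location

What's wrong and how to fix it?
Bug: SUM(battery) and COUNT(*) are both integers; the division truncates the fractional part

Fix: Multiply by 1.0 (or CAST to REAL) to force floating-point division

Corrected query:
SELECT location, SUM(battery) * 1.0 / COUNT(*) AS avg_battery FROM sensors GROUP BY location

Result:
location | avg_battery
---------+------------
Basement | 44         
Lobby    | 42.75      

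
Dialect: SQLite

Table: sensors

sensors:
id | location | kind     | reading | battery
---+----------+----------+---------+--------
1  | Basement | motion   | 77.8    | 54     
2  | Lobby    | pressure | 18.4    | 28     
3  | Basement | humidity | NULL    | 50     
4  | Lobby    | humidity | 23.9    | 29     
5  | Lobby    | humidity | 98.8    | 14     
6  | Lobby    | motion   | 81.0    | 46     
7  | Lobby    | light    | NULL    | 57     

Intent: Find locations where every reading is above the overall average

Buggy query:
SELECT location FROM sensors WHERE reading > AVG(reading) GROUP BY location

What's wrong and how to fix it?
Bug: WHERE evaluates per row before aggregation, so AVG() is unavailable

Fix: Use a subquery for AVG and a HAVING MIN(...) filter so the condition holds for every row in the group

Corrected query:
SELECT location FROM sensors GROUP BY location HAVING MIN(reading) > (SELECT AVG(reading) FROM sensors)

Result:
location
--------
Basement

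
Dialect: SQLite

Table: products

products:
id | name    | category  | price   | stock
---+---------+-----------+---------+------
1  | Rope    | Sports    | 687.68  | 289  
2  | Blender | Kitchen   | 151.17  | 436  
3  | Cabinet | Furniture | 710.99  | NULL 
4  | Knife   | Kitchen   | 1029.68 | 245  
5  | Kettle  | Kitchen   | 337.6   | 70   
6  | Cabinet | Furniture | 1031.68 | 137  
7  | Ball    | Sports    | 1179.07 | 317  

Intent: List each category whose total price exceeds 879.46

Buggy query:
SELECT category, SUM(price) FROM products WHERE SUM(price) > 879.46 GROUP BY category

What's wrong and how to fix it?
Bug: SUM(price) is an aggregate, but WHERE filters rows before aggregation

Fix: Use HAVING (which filters groups after aggregation) instead of WHERE

Corrected query:
SELECT category, SUM(price) FROM products GROUP BY category HAVING SUM(price) > 879.46

Result:
category  | SUM(price)
----------+-----------
Furniture | 1742.67   
Kitchen   | 1518.45   
Sports    | 1866.75   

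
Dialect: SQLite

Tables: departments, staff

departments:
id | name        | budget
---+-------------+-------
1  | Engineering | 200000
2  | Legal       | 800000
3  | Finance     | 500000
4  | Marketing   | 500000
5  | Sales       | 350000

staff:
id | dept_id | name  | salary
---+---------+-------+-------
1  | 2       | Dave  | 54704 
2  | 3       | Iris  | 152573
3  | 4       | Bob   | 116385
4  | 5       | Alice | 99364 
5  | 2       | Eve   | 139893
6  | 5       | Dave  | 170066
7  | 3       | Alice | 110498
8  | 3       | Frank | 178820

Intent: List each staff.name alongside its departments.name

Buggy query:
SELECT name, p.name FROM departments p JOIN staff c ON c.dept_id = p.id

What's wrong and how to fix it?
Bug: 'name' exists in both joined tables, so the database can't tell which one is meant

Fix: Qualify the column with its table alias (c.name)

Corrected query:
SELECT c.name, p.name FROM departments p JOIN staff c ON c.dept_id = p.id

Result:
name  | name     
------+----------
Dave  | Legal    
Iris  | Finance  
Bob   | Marketing
Alice | Sales    
Eve   | Legal    
Dave  | Sales    
Alice | Finance  
Frank | Finance  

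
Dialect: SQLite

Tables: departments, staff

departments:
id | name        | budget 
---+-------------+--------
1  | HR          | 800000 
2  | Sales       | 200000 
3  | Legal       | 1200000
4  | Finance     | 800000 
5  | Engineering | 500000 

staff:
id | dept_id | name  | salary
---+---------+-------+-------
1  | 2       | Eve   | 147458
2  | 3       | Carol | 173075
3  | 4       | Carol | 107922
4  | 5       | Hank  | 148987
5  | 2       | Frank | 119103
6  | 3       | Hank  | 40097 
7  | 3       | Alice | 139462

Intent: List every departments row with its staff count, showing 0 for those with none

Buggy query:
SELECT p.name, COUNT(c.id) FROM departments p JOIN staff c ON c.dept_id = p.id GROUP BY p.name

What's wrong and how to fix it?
Bug: An inner join excludes parents with zero children

Fix: Use LEFT JOIN so parents without children still appear (COUNT(c.id) gives 0)

Corrected query:
SELECT p.name, COUNT(c.id) FROM departments p LEFT JOIN staff c ON c.dept_id = p.id GROUP BY p.name

Result:
name        | COUNT(c.id)
------------+------------
Engineering | 1          
Finance     | 1          
HR          | 0          
Legal       | 3          
Sales       | 2          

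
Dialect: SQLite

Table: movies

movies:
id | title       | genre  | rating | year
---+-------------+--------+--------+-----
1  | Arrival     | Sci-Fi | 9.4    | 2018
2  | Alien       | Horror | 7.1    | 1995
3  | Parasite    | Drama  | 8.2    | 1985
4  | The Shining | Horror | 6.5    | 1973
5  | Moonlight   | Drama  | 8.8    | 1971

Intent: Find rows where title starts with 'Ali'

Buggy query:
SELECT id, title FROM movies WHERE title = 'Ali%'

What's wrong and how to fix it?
Bug: '=' compares the literal string including the % character; pattern matching needs LIKE

Fix: Replace '=' with LIKE so 'Ali%' is treated as a pattern

Corrected query:
SELECT id, title FROM movies WHERE title LIKE 'Ali%'

Result:
id | title
---+------
2  | Alien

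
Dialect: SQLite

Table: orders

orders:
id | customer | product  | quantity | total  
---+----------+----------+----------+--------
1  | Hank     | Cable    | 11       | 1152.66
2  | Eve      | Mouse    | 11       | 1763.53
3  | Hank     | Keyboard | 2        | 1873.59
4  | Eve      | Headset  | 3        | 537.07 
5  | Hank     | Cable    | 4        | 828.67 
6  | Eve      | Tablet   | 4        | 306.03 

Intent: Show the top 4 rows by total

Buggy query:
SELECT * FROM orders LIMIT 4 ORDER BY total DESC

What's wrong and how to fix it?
Bug: LIMIT must come after ORDER BY

Fix: Swap the clauses: ORDER BY first, then LIMIT

Corrected query:
SELECT * FROM orders ORDER BY total DESC LIMIT 4

Result:
id | customer | product  | quantity | total  
---+----------+----------+----------+--------
3  | Hank     | Keyboard | 2        | 1873.59
2  | Eve      | Mouse    | 11       | 1763.53
1  | Hank     | Cable    | 11       | 1152.66
5  | Hank     | Cable    | 4        | 828.67 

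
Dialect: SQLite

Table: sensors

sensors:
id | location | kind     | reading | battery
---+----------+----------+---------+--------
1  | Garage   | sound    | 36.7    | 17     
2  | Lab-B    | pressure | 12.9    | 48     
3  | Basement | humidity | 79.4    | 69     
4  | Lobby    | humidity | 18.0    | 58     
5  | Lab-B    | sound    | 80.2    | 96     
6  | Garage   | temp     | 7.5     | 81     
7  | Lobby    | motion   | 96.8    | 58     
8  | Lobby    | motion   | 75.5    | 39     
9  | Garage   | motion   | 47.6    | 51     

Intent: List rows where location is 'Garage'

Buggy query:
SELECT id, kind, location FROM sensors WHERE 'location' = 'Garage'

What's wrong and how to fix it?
Bug: Single quotes denote string literals in SQL; the column name is being compared as a constant string

Fix: Remove the quotes around the column name (or use double quotes for an identifier)

Corrected query:
SELECT id, kind, location FROM sensors WHERE location = 'Garage'

Result:
id | kind   | location
---+--------+---------
1  | sound  | Garage  
6  | temp   | Garage  
9  | motion | Garage  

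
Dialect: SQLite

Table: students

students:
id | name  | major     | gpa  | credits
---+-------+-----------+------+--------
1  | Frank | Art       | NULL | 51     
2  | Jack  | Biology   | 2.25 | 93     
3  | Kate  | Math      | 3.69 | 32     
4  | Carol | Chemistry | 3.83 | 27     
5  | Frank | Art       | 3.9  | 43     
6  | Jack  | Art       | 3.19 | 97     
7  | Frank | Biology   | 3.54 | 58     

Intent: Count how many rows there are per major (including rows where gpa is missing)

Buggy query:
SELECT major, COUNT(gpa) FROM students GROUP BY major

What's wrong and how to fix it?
Bug: COUNT(gpa) skips NULLs, so groups with missing gpa are undercounted

Fix: Replace COUNT(gpa) with COUNT(*)

Corrected query:
SELECT major, COUNT(*) FROM students GROUP BY major

Result:
major     | COUNT(*)
----------+---------
Art       | 3       
Biology   | 2       
Chemistry | 1       
Math      | 1       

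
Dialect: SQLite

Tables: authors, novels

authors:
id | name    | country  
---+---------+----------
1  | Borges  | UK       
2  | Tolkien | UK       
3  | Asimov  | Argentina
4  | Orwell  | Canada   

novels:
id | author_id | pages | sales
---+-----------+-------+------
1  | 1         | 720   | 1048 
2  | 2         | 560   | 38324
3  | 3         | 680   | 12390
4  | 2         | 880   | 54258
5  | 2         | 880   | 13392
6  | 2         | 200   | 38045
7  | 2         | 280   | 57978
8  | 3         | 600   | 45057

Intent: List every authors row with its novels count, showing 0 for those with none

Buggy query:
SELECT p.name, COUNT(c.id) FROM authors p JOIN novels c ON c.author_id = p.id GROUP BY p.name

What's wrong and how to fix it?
Bug: INNER JOIN drops authors rows that have no matching novels rows

Fix: Switch to LEFT JOIN to retain unmatched parent rows

Corrected query:
SELECT p.name, COUNT(c.id) FROM authors p LEFT JOIN novels c ON c.author_id = p.id GROUP BY p.name

Result:
name    | COUNT(c.id)
--------+------------
Asimov  | 2          
Borges  | 1          
Orwell  | 0          
Tolkien | 5          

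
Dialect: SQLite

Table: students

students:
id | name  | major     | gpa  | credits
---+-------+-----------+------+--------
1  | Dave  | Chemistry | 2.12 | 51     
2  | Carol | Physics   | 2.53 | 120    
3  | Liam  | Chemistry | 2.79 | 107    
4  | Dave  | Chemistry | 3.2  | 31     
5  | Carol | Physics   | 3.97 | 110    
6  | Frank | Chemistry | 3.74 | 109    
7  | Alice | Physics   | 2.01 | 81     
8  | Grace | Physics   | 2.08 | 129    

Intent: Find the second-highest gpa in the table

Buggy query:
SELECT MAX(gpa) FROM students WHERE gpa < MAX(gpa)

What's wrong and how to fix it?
Bug: The inner MAX is an aggregate inside WHERE, which is not allowed

Fix: Put the inner MAX in a scalar subquery

Corrected query:
SELECT MAX(gpa) FROM students WHERE gpa < (SELECT MAX(gpa) FROM students)

Result:
MAX(gpa)
--------
3.74    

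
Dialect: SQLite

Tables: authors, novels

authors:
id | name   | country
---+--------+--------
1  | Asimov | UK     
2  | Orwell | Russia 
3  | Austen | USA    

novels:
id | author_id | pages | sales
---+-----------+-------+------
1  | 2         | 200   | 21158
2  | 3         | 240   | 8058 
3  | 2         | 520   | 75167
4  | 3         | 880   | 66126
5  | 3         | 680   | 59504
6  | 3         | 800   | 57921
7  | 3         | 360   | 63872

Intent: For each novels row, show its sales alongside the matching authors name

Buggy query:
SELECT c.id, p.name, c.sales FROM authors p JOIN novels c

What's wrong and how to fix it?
Bug: Missing join condition: each novels row is matched to all authors rows instead of just its own

Fix: Add ON c.author_id = p.id to the JOIN

Corrected query:
SELECT c.id, p.name, c.sales FROM authors p JOIN novels c ON c.author_id = p.id

Result:
id | name   | sales
---+--------+------
1  | Orwell | 21158
2  | Austen | 8058 
3  | Orwell | 75167
4  | Austen | 66126
5  | Austen | 59504
6  | Austen | 57921
7  | Austen | 63872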